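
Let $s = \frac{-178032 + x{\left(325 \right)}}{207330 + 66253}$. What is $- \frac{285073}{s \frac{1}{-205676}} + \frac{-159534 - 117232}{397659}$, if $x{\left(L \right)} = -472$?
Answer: $- \frac{30088723701471806135}{334828878} \approx -8.9863 \cdot 10^{10}$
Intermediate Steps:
$s = - \frac{178504}{273583}$ ($s = \frac{-178032 - 472}{207330 + 66253} = - \frac{178504}{273583} \approx -0.65247$)
$- \frac{285073}{s \frac{1}{-205676}} + \frac{-159534 - 117232}{397659} = - \frac{285073}{\left(- \frac{178504}{273583}\right) \frac{1}{-205676}} + \frac{-159534 - 117232}{397659} = - \frac{285073}{\left(- \frac{178504}{273583}\right) \left(- \frac{1}{205676}\right)} + \left(-159534 - 117232\right) \frac{1}{397659} = - \frac{285073}{\frac{44626}{14067364277}} - \frac{5222}{7503} = \left(-285073\right) \frac{14067364277}{44626} - \frac{5222}{7503} = - \frac{4010225736537221}{44626} - \frac{5222}{7503} = - \frac{30088723701471806135}{334828878}$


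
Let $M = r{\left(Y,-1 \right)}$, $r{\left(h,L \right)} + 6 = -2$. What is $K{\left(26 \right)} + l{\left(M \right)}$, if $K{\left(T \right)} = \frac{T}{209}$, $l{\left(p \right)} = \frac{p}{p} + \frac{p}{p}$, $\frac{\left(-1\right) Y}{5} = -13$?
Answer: $\frac{444}{209} \approx 2.1244$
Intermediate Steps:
$Y = 65$ ($Y = \left(-5\right) \left(-13\right) = 65$)
$r{\left(h,L \right)} = -8$ ($r{\left(h,L \right)} = -6 - 2 = -8$)
$M = -8$
$l{\left(p \right)} = 2$ ($l{\left(p \right)} = 1 + 1 = 2$)
$K{\left(T \right)} = \frac{T}{209}$ ($K{\left(T \right)} = T \frac{1}{209} = \frac{T}{209}$)
$K{\left(26 \right)} + l{\left(M \right)} = \frac{1}{209} \cdot 26 + 2 = \frac{26}{209} + 2 = \frac{444}{209}$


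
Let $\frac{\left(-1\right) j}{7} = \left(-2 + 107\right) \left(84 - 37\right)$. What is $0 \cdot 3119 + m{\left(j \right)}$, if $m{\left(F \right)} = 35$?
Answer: $35$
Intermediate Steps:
$j = -34545$ ($j = - 7 \left(-2 + 107\right) \left(84 - 37\right) = - 7 \cdot 105 \cdot 47 = \left(-7\right) 4935 = -34545$)
$0 \cdot 3119 + m{\left(j \right)} = 0 \cdot 3119 + 35 = 0 + 35 = 35$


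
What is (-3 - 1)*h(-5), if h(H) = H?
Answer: 20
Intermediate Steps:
(-3 - 1)*h(-5) = (-3 - 1)*(-5) = -4*(-5) = 20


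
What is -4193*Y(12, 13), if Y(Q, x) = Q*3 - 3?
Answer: -138369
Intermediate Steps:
Y(Q, x) = -3 + 3*Q (Y(Q, x) = 3*Q - 3 = -3 + 3*Q)
-4193*Y(12, 13) = -4193*(-3 + 3*12) = -4193*(-3 + 36) = -4193*33 = -138369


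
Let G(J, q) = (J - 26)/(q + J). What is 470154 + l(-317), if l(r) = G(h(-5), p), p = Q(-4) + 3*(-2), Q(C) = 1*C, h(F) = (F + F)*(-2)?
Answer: 2350767/5 ≈ 4.7015e+5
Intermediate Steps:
h(F) = -4*F (h(F) = (2*F)*(-2) = -4*F)
Q(C) = C
p = -10 (p = -4 + 3*(-2) = -4 - 6 = -10)
G(J, q) = (-26 + J)/(J + q)
l(r) = -3/5 (l(r) = (-26 - 4*(-5))/(-4*(-5) - 10) = (-26 + 20)/(20 - 10) = -6/10 = (1/10)*(-6) = -3/5)
470154 + l(-317) = 470154 - 3/5 = 2350767/5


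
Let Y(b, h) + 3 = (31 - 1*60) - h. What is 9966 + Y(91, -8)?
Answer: 9942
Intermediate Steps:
Y(b, h) = -32 - h (Y(b, h) = -3 + ((31 - 1*60) - h) = -3 + ((31 - 60) - h) = -3 + (-29 - h) = -32 - h)
9966 + Y(91, -8) = 9966 + (-32 - 1*(-8)) = 9966 + (-32 + 8) = 9966 - 24 = 9942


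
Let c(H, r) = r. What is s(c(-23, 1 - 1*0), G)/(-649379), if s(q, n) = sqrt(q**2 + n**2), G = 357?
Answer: -5*sqrt(5098)/649379 ≈ -0.00054976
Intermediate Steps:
s(q, n) = sqrt(n**2 + q**2)
s(c(-23, 1 - 1*0), G)/(-649379) = sqrt(357**2 + (1 - 1*0)**2)/(-649379) = sqrt(127449 + (1 + 0)**2)*(-1/649379) = sqrt(127449 + 1**2)*(-1/649379) = sqrt(127449 + 1)*(-1/649379) = sqrt(127450)*(-1/649379) = (5*sqrt(5098))*(-1/649379) = -5*sqrt(5098)/649379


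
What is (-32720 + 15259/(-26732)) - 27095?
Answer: -1598989839/26732 ≈ -59816.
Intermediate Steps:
(-32720 + 15259/(-26732)) - 27095 = (-32720 + 15259*(-1/26732)) - 27095 = (-32720 - 15259/26732) - 27095 = -874686299/26732 - 27095 = -1598989839/26732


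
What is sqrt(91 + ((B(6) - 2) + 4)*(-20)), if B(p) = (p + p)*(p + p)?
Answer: I*sqrt(2829) ≈ 53.188*I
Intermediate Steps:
B(p) = 4*p**2 (B(p) = (2*p)*(2*p) = 4*p**2)
sqrt(91 + ((B(6) - 2) + 4)*(-20)) = sqrt(91 + ((4*6**2 - 2) + 4)*(-20)) = sqrt(91 + ((4*36 - 2) + 4)*(-20)) = sqrt(91 + ((144 - 2) + 4)*(-20)) = sqrt(91 + (142 + 4)*(-20)) = sqrt(91 + 146*(-20)) = sqrt(91 - 2920) = sqrt(-2829) = I*sqrt(2829)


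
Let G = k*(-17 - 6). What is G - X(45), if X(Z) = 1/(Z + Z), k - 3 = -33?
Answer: 62099/90 ≈ 689.99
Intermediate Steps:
k = -30 (k = 3 - 33 = -30)
G = 690 (G = -30*(-17 - 6) = -30*(-23) = 690)
X(Z) = 1/(2*Z)
G - X(45) = 690 - 1/(2*45) = 690 - 1*1/90 = 690 - 1/90 = 62099/90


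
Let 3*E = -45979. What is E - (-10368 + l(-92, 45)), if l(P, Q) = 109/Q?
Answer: -223234/45 ≈ -4960.8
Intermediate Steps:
E = -45979/3 (E = (⅓)*(-45979) = -45979/3 ≈ -15326.)
E - (-10368 + l(-92, 45)) = -45979/3 - (-10368 + 109/45) = -45979/3 - 1*(-466451/45) = -45979/3 + 466451/45 = -223234/45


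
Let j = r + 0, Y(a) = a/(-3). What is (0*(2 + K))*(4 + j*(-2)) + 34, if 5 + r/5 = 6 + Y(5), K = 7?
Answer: 34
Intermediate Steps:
Y(a) = -a/3 (Y(a) = a*(-1/3) = -a/3)
r = -10/3 (r = -25 + 5*(6 - 1/3*5) = -25 + 5*(6 - 5/3) = -25 + 5*(13/3) = -25 + 65/3 = -10/3 ≈ -3.3333)
j = -10/3 (j = -10/3 + 0 = -10/3 ≈ -3.3333)
(0*(2 + K))*(4 + j*(-2)) + 34 = (0*(2 + 7))*(4 - 10/3*(-2)) + 34 = (0*9)*(4 + 20/3) + 34 = 0*(32/3) + 34 = 0 + 34 = 34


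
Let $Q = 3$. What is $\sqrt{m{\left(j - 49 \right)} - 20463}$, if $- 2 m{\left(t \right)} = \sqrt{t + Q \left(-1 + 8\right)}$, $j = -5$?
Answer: $\frac{\sqrt{-81852 - 2 i \sqrt{33}}}{2} \approx 0.01004 - 143.05 i$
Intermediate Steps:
$m{\left(t \right)} = - \frac{\sqrt{21 + t}}{2}$ ($m{\left(t \right)} = - \frac{\sqrt{t + 3 \left(-1 + 8\right)}}{2} = - \frac{\sqrt{t + 3 \cdot 7}}{2} = - \frac{\sqrt{t + 21}}{2} = - \frac{\sqrt{21 + t}}{2}$)
$\sqrt{m{\left(j - 49 \right)} - 20463} = \sqrt{- \frac{\sqrt{21 - 54}}{2} - 20463} = \sqrt{- \frac{\sqrt{-33}}{2} - 20463} = \sqrt{- \frac{i \sqrt{33}}{2} - 20463} = \sqrt{-20463 - \frac{i \sqrt{33}}{2}}$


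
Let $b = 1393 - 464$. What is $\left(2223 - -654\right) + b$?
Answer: $3806$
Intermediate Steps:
$b = 929$
$\left(2223 - -654\right) + b = \left(2223 - -654\right) + 929 = \left(2223 + 654\right) + 929 = 2877 + 929 = 3806$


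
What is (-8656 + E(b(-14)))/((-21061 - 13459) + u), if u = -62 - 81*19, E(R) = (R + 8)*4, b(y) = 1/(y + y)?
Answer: 60369/252847 ≈ 0.23876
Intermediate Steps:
b(y) = 1/(2*y)
E(R) = 32 + 4*R (E(R) = (8 + R)*4 = 32 + 4*R)
u = -1601 (u = -62 - 1539 = -1601)
(-8656 + E(b(-14)))/((-21061 - 13459) + u) = (-8656 + (32 + 4*((½)/(-14))))/((-21061 - 13459) - 1601) = (-8656 + (32 + 4*((½)*(-1/14))))/(-34520 - 1601) = (-8656 + (32 + 4*(-1/28)))/(-36121) = (-8656 + (32 - ⅐))*(-1/36121) = (-8656 + 223/7)*(-1/36121) = -60369/7*(-1/36121) = 60369/252847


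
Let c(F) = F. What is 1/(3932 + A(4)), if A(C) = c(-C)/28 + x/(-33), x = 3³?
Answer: 77/302690 ≈ 0.00025439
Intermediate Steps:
x = 27
A(C) = -9/11 - C/28 (A(C) = -C/28 + 27/(-33) = -C*(1/28) + 27*(-1/33) = -C/28 - 9/11 = -9/11 - C/28)
1/(3932 + A(4)) = 1/(3932 + (-9/11 - 1/28*4)) = 1/(3932 + (-9/11 - ⅐)) = 1/(3932 - 74/77) = 1/(302690/77) = 77/302690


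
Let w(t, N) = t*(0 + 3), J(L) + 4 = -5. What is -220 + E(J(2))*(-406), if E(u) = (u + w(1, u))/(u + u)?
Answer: -1066/3 ≈ -355.33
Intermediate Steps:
J(L) = -9 (J(L) = -4 - 5 = -9)
w(t, N) = 3*t (w(t, N) = t*3 = 3*t)
E(u) = (3 + u)/(2*u) (E(u) = (u + 3*1)/(u + u) = (u + 3)/((2*u)) = (3 + u)*(1/(2*u)) = (3 + u)/(2*u))
-220 + E(J(2))*(-406) = -220 + ((½)*(3 - 9)/(-9))*(-406) = -220 + ((½)*(-⅑)*(-6))*(-406) = -220 + (⅓)*(-406) = -220 - 406/3 = -1066/3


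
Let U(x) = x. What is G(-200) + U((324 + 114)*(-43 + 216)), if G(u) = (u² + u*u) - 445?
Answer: 155329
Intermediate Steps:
G(u) = -445 + 2*u² (G(u) = (u² + u²) - 445 = 2*u² - 445 = -445 + 2*u²)
G(-200) + U((324 + 114)*(-43 + 216)) = (-445 + 2*(-200)²) + (324 + 114)*(-43 + 216) = (-445 + 2*40000) + 438*173 = (-445 + 80000) + 75774 = 79555 + 75774 = 155329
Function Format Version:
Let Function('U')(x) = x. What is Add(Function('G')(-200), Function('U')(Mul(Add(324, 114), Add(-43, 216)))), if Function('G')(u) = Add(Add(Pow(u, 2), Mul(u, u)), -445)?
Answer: 155329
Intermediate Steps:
Function('G')(u) = Add(-445, Mul(2, Pow(u, 2))) (Function('G')(u) = Add(Add(Pow(u, 2), Pow(u, 2)), -445) = Add(Mul(2, Pow(u, 2)), -445) = Add(-445, Mul(2, Pow(u, 2))))
Add(Function('G')(-200), Function('U')(Mul(Add(324, 114), Add(-43, 216)))) = Add(Add(-445, Mul(2, Pow(-200, 2))), Mul(Add(324, 114), Add(-43, 216))) = Add(Add(-445, Mul(2, 40000)), Mul(438, 173)) = Add(Add(-445, 80000), 75774) = Add(79555, 75774) = 155329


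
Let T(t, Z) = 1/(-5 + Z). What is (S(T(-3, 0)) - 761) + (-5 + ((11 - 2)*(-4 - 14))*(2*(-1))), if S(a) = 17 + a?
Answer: -2126/5 ≈ -425.20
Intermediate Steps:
(S(T(-3, 0)) - 761) + (-5 + ((11 - 2)*(-4 - 14))*(2*(-1))) = ((17 + 1/(-5 + 0)) - 761) + (-5 + ((11 - 2)*(-4 - 14))*(2*(-1))) = ((17 + 1/(-5)) - 761) + (-5 + (9*(-18))*(-2)) = ((17 - 1/5) - 761) + (-5 - 162*(-2)) = (84/5 - 761) + (-5 + 324) = -3721/5 + 319 = -2126/5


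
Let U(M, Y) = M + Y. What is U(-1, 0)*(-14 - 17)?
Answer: 31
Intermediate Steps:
U(-1, 0)*(-14 - 17) = (-1 + 0)*(-14 - 17) = -1*(-31) = 31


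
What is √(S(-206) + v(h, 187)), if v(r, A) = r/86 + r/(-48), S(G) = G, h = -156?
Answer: I*√1512955/86 ≈ 14.303*I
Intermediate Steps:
v(r, A) = -19*r/2064 (v(r, A) = r*(1/86) + r*(-1/48) = r/86 - r/48 = -19*r/2064)
√(S(-206) + v(h, 187)) = √(-206 - 19/2064*(-156)) = √(-206 + 247/172) = √(-35185/172) = I*√1512955/86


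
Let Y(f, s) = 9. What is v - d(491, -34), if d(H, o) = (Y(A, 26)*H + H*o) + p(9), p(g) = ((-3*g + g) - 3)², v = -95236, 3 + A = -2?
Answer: -83402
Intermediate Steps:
A = -5 (A = -3 - 2 = -5)
p(g) = (-3 - 2*g)² (p(g) = (-2*g - 3)² = (-3 - 2*g)²)
d(H, o) = 441 + 9*H + H*o (d(H, o) = (9*H + H*o) + (3 + 2*9)² = (9*H + H*o) + (3 + 18)² = (9*H + H*o) + 21² = (9*H + H*o) + 441 = 441 + 9*H + H*o)
v - d(491, -34) = -95236 - (441 + 9*491 + 491*(-34)) = -95236 - (441 + 4419 - 16694) = -95236 - 1*(-11834) = -95236 + 11834 = -83402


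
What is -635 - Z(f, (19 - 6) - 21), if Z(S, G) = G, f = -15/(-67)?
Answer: -627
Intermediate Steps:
f = 15/67 (f = -15*(-1/67) = 15/67 ≈ 0.22388)
-635 - Z(f, (19 - 6) - 21) = -635 - ((19 - 6) - 21) = -635 - (13 - 21) = -635 - 1*(-8) = -635 + 8 = -627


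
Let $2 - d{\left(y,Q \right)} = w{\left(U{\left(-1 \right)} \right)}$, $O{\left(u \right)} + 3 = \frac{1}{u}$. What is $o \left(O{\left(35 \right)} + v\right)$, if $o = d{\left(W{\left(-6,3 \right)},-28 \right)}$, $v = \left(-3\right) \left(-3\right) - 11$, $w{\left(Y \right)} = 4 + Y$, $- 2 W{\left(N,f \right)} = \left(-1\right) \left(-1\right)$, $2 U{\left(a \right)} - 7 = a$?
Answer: $\frac{174}{7} \approx 24.857$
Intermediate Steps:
$U{\left(a \right)} = \frac{7}{2} + \frac{a}{2}$
$W{\left(N,f \right)} = - \frac{1}{2}$ ($W{\left(N,f \right)} = - \frac{\left(-1\right) \left(-1\right)}{2} = \left(- \frac{1}{2}\right) 1 = - \frac{1}{2}$)
$O{\left(u \right)} = -3 + \frac{1}{u}$
$v = -2$ ($v = 9 - 11 = -2$)
$d{\left(y,Q \right)} = -5$ ($d{\left(y,Q \right)} = 2 - \left(4 + \left(\frac{7}{2} + \frac{1}{2} \left(-1\right)\right)\right) = 2 - \left(4 + \left(\frac{7}{2} - \frac{1}{2}\right)\right) = 2 - \left(4 + 3\right) = 2 - 7 = -5$)
$o = -5$
$o \left(O{\left(35 \right)} + v\right) = - 5 \left(\left(-3 + \frac{1}{35}\right) - 2\right) = - 5 \left(- \frac{104}{35} - 2\right) = \left(-5\right) \left(- \frac{174}{35}\right) = \frac{174}{7}$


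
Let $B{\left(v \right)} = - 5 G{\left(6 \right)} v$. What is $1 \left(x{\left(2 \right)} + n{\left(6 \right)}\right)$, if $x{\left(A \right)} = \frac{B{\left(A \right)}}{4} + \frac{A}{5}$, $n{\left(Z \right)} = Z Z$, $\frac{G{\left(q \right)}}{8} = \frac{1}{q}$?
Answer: $\frac{496}{15} \approx 33.067$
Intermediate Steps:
$G{\left(q \right)} = \frac{8}{q}$
$B{\left(v \right)} = - \frac{20 v}{3}$ ($B{\left(v \right)} = - 5 \cdot \frac{8}{6} v = - 5 \cdot 8 \cdot \frac{1}{6} v = \left(-5\right) \frac{4}{3} v = - \frac{20 v}{3}$)
$n{\left(Z \right)} = Z^{2}$
$x{\left(A \right)} = - \frac{22 A}{15}$ ($x{\left(A \right)} = \frac{\left(- \frac{20}{3}\right) A}{4} + \frac{A}{5} = - \frac{20 A}{3} \cdot \frac{1}{4} + A \frac{1}{5} = - \frac{5 A}{3} + \frac{A}{5} = - \frac{22 A}{15}$)
$1 \left(x{\left(2 \right)} + n{\left(6 \right)}\right) = 1 \left(\left(- \frac{22}{15}\right) 2 + 6^{2}\right) = 1 \left(- \frac{44}{15} + 36\right) = 1 \cdot \frac{496}{15} = \frac{496}{15}$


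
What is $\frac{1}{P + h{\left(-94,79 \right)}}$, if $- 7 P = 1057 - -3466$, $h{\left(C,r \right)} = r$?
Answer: $- \frac{7}{3970} \approx -0.0017632$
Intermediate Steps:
$P = - \frac{4523}{7}$ ($P = - \frac{1057 - -3466}{7} = - \frac{1057 + 3466}{7} = \left(- \frac{1}{7}\right) 4523 = - \frac{4523}{7} \approx -646.14$)
$\frac{1}{P + h{\left(-94,79 \right)}} = \frac{1}{- \frac{4523}{7} + 79} = \frac{1}{- \frac{3970}{7}} = - \frac{7}{3970}$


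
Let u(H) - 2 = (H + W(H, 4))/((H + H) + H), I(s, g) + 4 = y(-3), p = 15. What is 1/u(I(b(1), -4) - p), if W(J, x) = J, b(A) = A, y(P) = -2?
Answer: 3/8 ≈ 0.37500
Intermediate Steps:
I(s, g) = -6 (I(s, g) = -4 - 2 = -6)
u(H) = 8/3 (u(H) = 2 + (H + H)/((H + H) + H) = 2 + (2*H)/(2*H + H) = 2 + (2*H)/((3*H)) = 2 + (2*H)*(1/(3*H)) = 2 + ⅔ = 8/3)
1/u(I(b(1), -4) - p) = 1/(8/3) = 3/8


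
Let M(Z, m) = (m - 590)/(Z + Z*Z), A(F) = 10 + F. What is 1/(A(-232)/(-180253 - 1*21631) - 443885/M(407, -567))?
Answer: 8983838/572339335166919 ≈ 1.5697e-8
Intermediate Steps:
M(Z, m) = (-590 + m)/(Z + Z²)
1/(A(-232)/(-180253 - 1*21631) - 443885/M(407, -567)) = 1/((10 - 232)/(-180253 - 1*21631) - 443885*407*(1 + 407)/(-590 - 567)) = 1/(-222/(-180253 - 21631) - 443885/((1/407)*(-1157)/408)) = 1/(-222/(-201884) - 443885/((1/407)*(1/408)*(-1157))) = 1/(-222*(-1/201884) - 443885/(-1157/166056)) = 1/(111/100942 - 443885*(-166056/1157)) = 1/(111/100942 + 5669982120/89) = 1/(572339335166919/8983838) = 8983838/572339335166919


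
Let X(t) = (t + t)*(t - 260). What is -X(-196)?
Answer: -178752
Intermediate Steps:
X(t) = 2*t*(-260 + t) (X(t) = (2*t)*(-260 + t) = 2*t*(-260 + t))
-X(-196) = -2*(-196)*(-260 - 196) = -2*(-196)*(-456) = -1*178752 = -178752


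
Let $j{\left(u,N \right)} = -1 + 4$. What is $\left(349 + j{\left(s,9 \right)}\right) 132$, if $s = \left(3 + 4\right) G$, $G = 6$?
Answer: $46464$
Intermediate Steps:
$s = 42$ ($s = \left(3 + 4\right) 6 = 7 \cdot 6 = 42$)
$j{\left(u,N \right)} = 3$
$\left(349 + j{\left(s,9 \right)}\right) 132 = \left(349 + 3\right) 132 = 352 \cdot 132 = 46464$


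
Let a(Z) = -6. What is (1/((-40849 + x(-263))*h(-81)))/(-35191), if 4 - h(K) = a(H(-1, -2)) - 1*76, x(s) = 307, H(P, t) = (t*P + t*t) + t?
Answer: 1/122697362892 ≈ 8.1501e-12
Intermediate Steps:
H(P, t) = t + t² + P*t (H(P, t) = (P*t + t²) + t = (t² + P*t) + t = t + t² + P*t)
h(K) = 86 (h(K) = 4 - (-6 - 1*76) = 4 - (-6 - 76) = 4 - 1*(-82) = 4 + 82 = 86)
(1/((-40849 + x(-263))*h(-81)))/(-35191) = (1/((-40849 + 307)*86))/(-35191) = ((1/86)/(-40542))*(-1/35191) = -1/40542*1/86*(-1/35191) = -1/3486612*(-1/35191) = 1/122697362892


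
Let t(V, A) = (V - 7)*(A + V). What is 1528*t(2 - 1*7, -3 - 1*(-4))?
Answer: 73344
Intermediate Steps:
t(V, A) = (-7 + V)*(A + V)
1528*t(2 - 1*7, -3 - 1*(-4)) = 1528*((2 - 1*7)**2 - 7*(-3 - 1*(-4)) - 7*(2 - 1*7) + (-3 - 1*(-4))*(2 - 1*7)) = 1528*((2 - 7)**2 - 7*(-3 + 4) - 7*(2 - 7) + (-3 + 4)*(2 - 7)) = 1528*((-5)**2 - 7*1 - 7*(-5) + 1*(-5)) = 1528*(25 - 7 + 35 - 5) = 1528*48 = 73344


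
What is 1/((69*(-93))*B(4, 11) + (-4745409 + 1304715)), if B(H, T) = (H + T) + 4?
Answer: -1/3562617 ≈ -2.8069e-7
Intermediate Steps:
B(H, T) = 4 + H + T
1/((69*(-93))*B(4, 11) + (-4745409 + 1304715)) = 1/((69*(-93))*(4 + 4 + 11) + (-4745409 + 1304715)) = 1/(-6417*19 - 3440694) = 1/(-121923 - 3440694) = 1/(-3562617) = -1/3562617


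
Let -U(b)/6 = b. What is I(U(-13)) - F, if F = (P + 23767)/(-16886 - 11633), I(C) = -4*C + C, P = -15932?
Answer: -6665611/28519 ≈ -233.73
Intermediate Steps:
U(b) = -6*b
I(C) = -3*C
F = -7835/28519 (F = (-15932 + 23767)/(-16886 - 11633) = 7835/(-28519) = 7835*(-1/28519) = -7835/28519 ≈ -0.27473)
I(U(-13)) - F = -(-18)*(-13) - 1*(-7835/28519) = -3*78 + 7835/28519 = -234 + 7835/28519 = -6665611/28519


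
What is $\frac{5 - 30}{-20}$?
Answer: $\frac{5}{4} \approx 1.25$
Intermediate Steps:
$\frac{5 - 30}{-20} = \left(-25\right) \left(- \frac{1}{20}\right) = \frac{5}{4}$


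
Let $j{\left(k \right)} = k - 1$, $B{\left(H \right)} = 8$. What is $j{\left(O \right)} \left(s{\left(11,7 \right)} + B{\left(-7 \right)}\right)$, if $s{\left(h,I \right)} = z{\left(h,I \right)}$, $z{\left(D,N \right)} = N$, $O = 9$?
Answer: $120$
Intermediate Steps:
$s{\left(h,I \right)} = I$
$j{\left(k \right)} = -1 + k$
$j{\left(O \right)} \left(s{\left(11,7 \right)} + B{\left(-7 \right)}\right) = \left(-1 + 9\right) \left(7 + 8\right) = 8 \cdot 15 = 120$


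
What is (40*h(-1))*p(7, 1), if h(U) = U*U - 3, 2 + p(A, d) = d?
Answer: 80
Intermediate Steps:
p(A, d) = -2 + d
h(U) = -3 + U² (h(U) = U² - 3 = -3 + U²)
(40*h(-1))*p(7, 1) = (40*(-3 + (-1)²))*(-2 + 1) = (40*(-3 + 1))*(-1) = (40*(-2))*(-1) = -80*(-1) = 80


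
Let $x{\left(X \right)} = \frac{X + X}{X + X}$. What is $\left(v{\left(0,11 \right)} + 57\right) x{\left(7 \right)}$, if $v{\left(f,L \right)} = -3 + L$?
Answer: $65$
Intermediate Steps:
$x{\left(X \right)} = 1$ ($x{\left(X \right)} = \frac{2 X}{2 X} = 2 X \frac{1}{2 X} = 1$)
$\left(v{\left(0,11 \right)} + 57\right) x{\left(7 \right)} = \left(\left(-3 + 11\right) + 57\right) 1 = \left(8 + 57\right) 1 = 65 \cdot 1 = 65$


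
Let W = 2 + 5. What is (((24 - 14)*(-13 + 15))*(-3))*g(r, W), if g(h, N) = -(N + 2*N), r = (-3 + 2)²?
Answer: 1260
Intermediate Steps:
r = 1 (r = (-1)² = 1)
W = 7
g(h, N) = -3*N
(((24 - 14)*(-13 + 15))*(-3))*g(r, W) = (((24 - 14)*(-13 + 15))*(-3))*(-3*7) = ((10*2)*(-3))*(-21) = (20*(-3))*(-21) = -60*(-21) = 1260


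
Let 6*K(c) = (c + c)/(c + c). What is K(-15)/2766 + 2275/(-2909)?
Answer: -37752991/48277764 ≈ -0.78200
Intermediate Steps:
K(c) = ⅙ (K(c) = ((c + c)/(c + c))/6 = ((2*c)/((2*c)))/6 = ((2*c)*(1/(2*c)))/6 = (⅙)*1 = ⅙)
K(-15)/2766 + 2275/(-2909) = (⅙)/2766 + 2275/(-2909) = (⅙)*(1/2766) + 2275*(-1/2909) = 1/16596 - 2275/2909 = -37752991/48277764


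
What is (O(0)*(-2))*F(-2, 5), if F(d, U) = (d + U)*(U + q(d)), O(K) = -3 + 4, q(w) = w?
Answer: -18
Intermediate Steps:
O(K) = 1
F(d, U) = (U + d)**2 (F(d, U) = (d + U)*(U + d) = (U + d)*(U + d) = (U + d)**2)
(O(0)*(-2))*F(-2, 5) = (1*(-2))*(5**2 + (-2)**2 + 2*5*(-2)) = -2*(25 + 4 - 20) = -2*9 = -18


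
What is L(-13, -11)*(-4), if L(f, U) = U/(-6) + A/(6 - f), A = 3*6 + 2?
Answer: -658/57 ≈ -11.544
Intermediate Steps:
A = 20 (A = 18 + 2 = 20)
L(f, U) = 20/(6 - f) - U/6 (L(f, U) = U/(-6) + 20/(6 - f) = U*(-⅙) + 20/(6 - f) = -U/6 + 20/(6 - f) = 20/(6 - f) - U/6)
L(-13, -11)*(-4) = ((-20 - 11 - ⅙*(-11)*(-13))/(-6 - 13))*(-4) = ((-20 - 11 - 143/6)/(-19))*(-4) = -1/19*(-329/6)*(-4) = (329/114)*(-4) = -658/57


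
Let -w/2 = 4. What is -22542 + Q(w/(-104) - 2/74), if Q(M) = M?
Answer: -10842678/481 ≈ -22542.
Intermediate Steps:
w = -8 (w = -2*4 = -8)
-22542 + Q(w/(-104) - 2/74) = -22542 + (-8/(-104) - 2/74) = -22542 + (-8*(-1/104) - 2*1/74) = -22542 + (1/13 - 1/37) = -22542 + 24/481 = -10842678/481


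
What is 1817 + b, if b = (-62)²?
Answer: 5661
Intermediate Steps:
b = 3844
1817 + b = 1817 + 3844 = 5661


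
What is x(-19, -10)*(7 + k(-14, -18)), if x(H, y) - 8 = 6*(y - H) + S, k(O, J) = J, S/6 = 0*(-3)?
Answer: -682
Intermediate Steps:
S = 0 (S = 6*(0*(-3)) = 6*0 = 0)
x(H, y) = 8 - 6*H + 6*y (x(H, y) = 8 + (6*(y - H) + 0) = 8 + ((-6*H + 6*y) + 0) = 8 + (-6*H + 6*y) = 8 - 6*H + 6*y)
x(-19, -10)*(7 + k(-14, -18)) = (8 - 6*(-19) + 6*(-10))*(7 - 18) = (8 + 114 - 60)*(-11) = 62*(-11) = -682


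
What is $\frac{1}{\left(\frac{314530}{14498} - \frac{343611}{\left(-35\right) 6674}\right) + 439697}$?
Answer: $\frac{1693293910}{744575478712759} \approx 2.2742 \cdot 10^{-6}$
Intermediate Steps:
$\frac{1}{\left(\frac{314530}{14498} - \frac{343611}{\left(-35\right) 6674}\right) + 439697} = \frac{1}{\left(314530 \cdot \frac{1}{14498} - \frac{343611}{-233590}\right) + 439697} = \frac{1}{\left(\frac{157265}{7249} - - \frac{343611}{233590}\right) + 439697} = \frac{1}{\left(\frac{157265}{7249} + \frac{343611}{233590}\right) + 439697} = \frac{1}{\frac{39226367489}{1693293910} + 439697} = \frac{1}{\frac{744575478712759}{1693293910}} = \frac{1693293910}{744575478712759}$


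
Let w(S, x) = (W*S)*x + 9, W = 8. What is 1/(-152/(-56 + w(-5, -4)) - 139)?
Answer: -113/15859 ≈ -0.0071253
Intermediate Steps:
w(S, x) = 9 + 8*S*x (w(S, x) = (8*S)*x + 9 = 8*S*x + 9 = 9 + 8*S*x)
1/(-152/(-56 + w(-5, -4)) - 139) = 1/(-152/(-56 + (9 + 8*(-5)*(-4))) - 139) = 1/(-152/(-56 + (9 + 160)) - 139) = 1/(-152/(-56 + 169) - 139) = 1/(-152/113 - 139) = 1/(-15859/113) = -113/15859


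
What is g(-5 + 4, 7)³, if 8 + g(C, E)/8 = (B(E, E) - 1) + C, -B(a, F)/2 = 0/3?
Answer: -512000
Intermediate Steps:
B(a, F) = 0 (B(a, F) = -0/3 = -2*0 = 0)
g(C, E) = -72 + 8*C (g(C, E) = -64 + 8*((0 - 1) + C) = -64 + 8*(-1 + C) = -64 + (-8 + 8*C) = -72 + 8*C)
g(-5 + 4, 7)³ = (-72 + 8*(-5 + 4))³ = (-72 + 8*(-1))³ = (-72 - 8)³ = (-80)³ = -512000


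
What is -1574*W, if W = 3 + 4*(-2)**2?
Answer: -29906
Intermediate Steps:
W = 19 (W = 3 + 4*4 = 3 + 16 = 19)
-1574*W = -1574*19 = -29906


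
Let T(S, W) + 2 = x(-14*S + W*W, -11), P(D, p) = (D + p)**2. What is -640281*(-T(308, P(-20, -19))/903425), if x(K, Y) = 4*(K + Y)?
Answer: 1182787249614/180685 ≈ 6.5461e+6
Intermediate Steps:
x(K, Y) = 4*K + 4*Y
T(S, W) = -46 - 56*S + 4*W**2 (T(S, W) = -2 + (4*(-14*S + W*W) + 4*(-11)) = -2 + (4*(-14*S + W**2) - 44) = -2 + (4*(W**2 - 14*S) - 44) = -2 + ((-56*S + 4*W**2) - 44) = -2 + (-44 - 56*S + 4*W**2) = -46 - 56*S + 4*W**2)
-640281*(-T(308, P(-20, -19))/903425) = -(11073019614/903425 - 2561124*(-20 - 19)**4/903425) = -640281/((-903425/(-46 - 17248 + 4*((-39)**2)**2))) = -640281/((-903425/(-46 - 17248 + 4*1521**2))) = -640281/((-903425/(-46 - 17248 + 4*2313441))) = -640281/((-903425/(-46 - 17248 + 9253764))) = -640281/((-903425/9236470)) = -640281/((-903425*1/9236470)) = -640281/(-180685/1847294) = -640281*(-1847294/180685) = 1182787249614/180685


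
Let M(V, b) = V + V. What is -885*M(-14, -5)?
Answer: 24780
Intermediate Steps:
M(V, b) = 2*V
-885*M(-14, -5) = -1770*(-14) = -885*(-28) = 24780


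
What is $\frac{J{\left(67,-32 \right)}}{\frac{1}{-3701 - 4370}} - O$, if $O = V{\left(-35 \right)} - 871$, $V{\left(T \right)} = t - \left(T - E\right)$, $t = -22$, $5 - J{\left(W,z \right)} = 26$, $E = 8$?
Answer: $170341$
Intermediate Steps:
$J{\left(W,z \right)} = -21$ ($J{\left(W,z \right)} = 5 - 26 = -21$)
$V{\left(T \right)} = -14 - T$ ($V{\left(T \right)} = -22 - \left(T - 8\right) = -22 - \left(-8 + T\right) = -14 - T$)
$O = -850$ ($O = \left(-14 - -35\right) - 871 = \left(-14 + 35\right) - 871 = 21 - 871 = -850$)
$\frac{J{\left(67,-32 \right)}}{\frac{1}{-3701 - 4370}} - O = - \frac{21}{\frac{1}{-3701 - 4370}} - -850 = - \frac{21}{\frac{1}{-8071}} + 850 = - \frac{21}{- \frac{1}{8071}} + 850 = \left(-21\right) \left(-8071\right) + 850 = 169491 + 850 = 170341$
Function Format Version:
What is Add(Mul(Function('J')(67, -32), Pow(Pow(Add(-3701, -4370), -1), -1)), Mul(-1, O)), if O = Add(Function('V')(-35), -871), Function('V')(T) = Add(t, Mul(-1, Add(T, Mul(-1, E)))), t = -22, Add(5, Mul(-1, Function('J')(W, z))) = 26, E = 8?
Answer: 170341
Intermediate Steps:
Function('J')(W, z) = -21 (Function('J')(W, z) = Add(5, Mul(-1, 26)) = Add(5, -26) = -21)
Function('V')(T) = Add(-14, Mul(-1, T)) (Function('V')(T) = Add(-22, Mul(-1, Add(T, Mul(-1, 8)))) = Add(-22, Mul(-1, Add(T, -8))) = Add(-22, Mul(-1, Add(-8, T))) = Add(-22, Add(8, Mul(-1, T))) = Add(-14, Mul(-1, T)))
O = -850 (O = Add(Add(-14, Mul(-1, -35)), -871) = Add(Add(-14, 35), -871) = Add(21, -871) = -850)
Add(Mul(Function('J')(67, -32), Pow(Pow(Add(-3701, -4370), -1), -1)), Mul(-1, O)) = Add(Mul(-21, Pow(Pow(Add(-3701, -4370), -1), -1)), Mul(-1, -850)) = Add(Mul(-21, Pow(Pow(-8071, -1), -1)), 850) = Add(Mul(-21, Pow(Rational(-1, 8071), -1)), 850) = Add(Mul(-21, -8071), 850) = Add(169491, 850) = 170341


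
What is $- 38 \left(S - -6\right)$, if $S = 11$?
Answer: $-646$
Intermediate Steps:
$- 38 \left(S - -6\right) = - 38 \left(11 - -6\right) = - 38 \left(11 + 6\right) = \left(-38\right) 17 = -646$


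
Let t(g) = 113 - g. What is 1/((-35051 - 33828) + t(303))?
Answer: -1/69069 ≈ -1.4478e-5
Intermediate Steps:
1/((-35051 - 33828) + t(303)) = 1/((-35051 - 33828) + (113 - 1*303)) = 1/(-68879 + (113 - 303)) = 1/(-68879 - 190) = 1/(-69069) = -1/69069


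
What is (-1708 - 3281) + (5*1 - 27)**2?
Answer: -4505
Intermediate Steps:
(-1708 - 3281) + (5*1 - 27)**2 = -4989 + (5 - 27)**2 = -4989 + (-22)**2 = -4989 + 484 = -4505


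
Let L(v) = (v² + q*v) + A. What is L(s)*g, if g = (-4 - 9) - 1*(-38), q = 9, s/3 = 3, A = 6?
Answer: 4200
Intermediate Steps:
s = 9 (s = 3*3 = 9)
L(v) = 6 + v² + 9*v (L(v) = (v² + 9*v) + 6 = 6 + v² + 9*v)
g = 25 (g = -13 + 38 = 25)
L(s)*g = (6 + 9² + 9*9)*25 = (6 + 81 + 81)*25 = 168*25 = 4200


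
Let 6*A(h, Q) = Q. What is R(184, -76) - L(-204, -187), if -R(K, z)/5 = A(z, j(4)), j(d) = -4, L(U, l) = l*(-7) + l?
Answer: -3356/3 ≈ -1118.7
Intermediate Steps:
L(U, l) = -6*l (L(U, l) = -7*l + l = -6*l)
A(h, Q) = Q/6
R(K, z) = 10/3 (R(K, z) = -5*(-4)/6 = -5*(-2/3) = 10/3)
R(184, -76) - L(-204, -187) = 10/3 - (-6)*(-187) = 10/3 - 1*1122 = 10/3 - 1122 = -3356/3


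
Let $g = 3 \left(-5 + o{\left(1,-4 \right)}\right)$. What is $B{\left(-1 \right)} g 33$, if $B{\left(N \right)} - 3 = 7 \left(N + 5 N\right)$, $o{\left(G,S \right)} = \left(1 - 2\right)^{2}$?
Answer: $15444$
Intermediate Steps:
$o{\left(G,S \right)} = 1$ ($o{\left(G,S \right)} = \left(-1\right)^{2} = 1$)
$g = -12$ ($g = 3 \left(-5 + 1\right) = 3 \left(-4\right) = -12$)
$B{\left(N \right)} = 3 + 42 N$ ($B{\left(N \right)} = 3 + 7 \left(N + 5 N\right) = 3 + 7 \cdot 6 N = 3 + 42 N$)
$B{\left(-1 \right)} g 33 = \left(3 + 42 \left(-1\right)\right) \left(-12\right) 33 = \left(3 - 42\right) \left(-12\right) 33 = \left(-39\right) \left(-12\right) 33 = 468 \cdot 33 = 15444$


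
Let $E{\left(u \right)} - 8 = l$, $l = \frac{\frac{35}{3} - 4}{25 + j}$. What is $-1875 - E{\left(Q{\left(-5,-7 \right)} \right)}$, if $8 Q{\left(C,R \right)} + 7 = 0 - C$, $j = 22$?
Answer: $- \frac{265526}{141} \approx -1883.2$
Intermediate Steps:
$l = \frac{23}{141}$ ($l = \frac{\frac{35}{3} - 4}{25 + 22} = \frac{35 \cdot \frac{1}{3} - 4}{47} = \left(\frac{35}{3} - 4\right) \frac{1}{47} = \frac{23}{3} \cdot \frac{1}{47} = \frac{23}{141} \approx 0.16312$)
$Q{\left(C,R \right)} = - \frac{7}{8} - \frac{C}{8}$ ($Q{\left(C,R \right)} = - \frac{7}{8} + \frac{0 - C}{8} = - \frac{7}{8} + \frac{\left(-1\right) C}{8} = - \frac{7}{8} - \frac{C}{8}$)
$E{\left(u \right)} = \frac{1151}{141}$ ($E{\left(u \right)} = 8 + \frac{23}{141} = \frac{1151}{141}$)
$-1875 - E{\left(Q{\left(-5,-7 \right)} \right)} = -1875 - \frac{1151}{141} = - \frac{265526}{141}$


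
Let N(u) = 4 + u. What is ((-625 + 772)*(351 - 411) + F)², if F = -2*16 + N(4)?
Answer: 78216336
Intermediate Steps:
F = -24 (F = -2*16 + (4 + 4) = -32 + 8 = -24)
((-625 + 772)*(351 - 411) + F)² = ((-625 + 772)*(351 - 411) - 24)² = (147*(-60) - 24)² = (-8820 - 24)² = (-8844)² = 78216336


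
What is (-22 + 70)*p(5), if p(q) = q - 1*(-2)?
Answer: 336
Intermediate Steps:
p(q) = 2 + q (p(q) = q + 2 = 2 + q)
(-22 + 70)*p(5) = (-22 + 70)*(2 + 5) = 48*7 = 336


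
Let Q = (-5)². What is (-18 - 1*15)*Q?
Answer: -825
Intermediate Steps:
Q = 25
(-18 - 1*15)*Q = (-18 - 1*15)*25 = (-18 - 15)*25 = -33*25 = -825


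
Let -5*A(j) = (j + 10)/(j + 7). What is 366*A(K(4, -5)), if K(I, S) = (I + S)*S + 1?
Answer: -5856/65 ≈ -90.092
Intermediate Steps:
K(I, S) = 1 + S*(I + S) (K(I, S) = S*(I + S) + 1 = 1 + S*(I + S))
A(j) = -(10 + j)/(5*(7 + j)) (A(j) = -(j + 10)/(5*(j + 7)) = -(10 + j)/(5*(7 + j)))
366*A(K(4, -5)) = 366*((-10 - (1 + (-5)² + 4*(-5)))/(5*(7 + (1 + (-5)² + 4*(-5))))) = 366*((-10 - (1 + 25 - 20))/(5*(7 + (1 + 25 - 20)))) = 366*((-10 - 1*6)/(5*(7 + 6))) = 366*((⅕)*(-10 - 6)/13) = 366*((⅕)*(1/13)*(-16)) = 366*(-16/65) = -5856/65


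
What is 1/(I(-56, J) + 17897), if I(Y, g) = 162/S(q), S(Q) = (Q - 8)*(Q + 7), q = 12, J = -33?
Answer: 38/680167 ≈ 5.5869e-5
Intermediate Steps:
S(Q) = (-8 + Q)*(7 + Q)
I(Y, g) = 81/38 (I(Y, g) = 162/(-56 + 12**2 - 1*12) = 162/(-56 + 144 - 12) = 162/76 = 162*(1/76) = 81/38)
1/(I(-56, J) + 17897) = 1/(81/38 + 17897) = 1/(680167/38) = 38/680167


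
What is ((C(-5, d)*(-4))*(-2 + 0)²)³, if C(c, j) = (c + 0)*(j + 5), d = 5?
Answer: 512000000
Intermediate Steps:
C(c, j) = c*(5 + j)
((C(-5, d)*(-4))*(-2 + 0)²)³ = ((-5*(5 + 5)*(-4))*(-2 + 0)²)³ = ((-5*10*(-4))*(-2)²)³ = (-50*(-4)*4)³ = (200*4)³ = 800³ = 512000000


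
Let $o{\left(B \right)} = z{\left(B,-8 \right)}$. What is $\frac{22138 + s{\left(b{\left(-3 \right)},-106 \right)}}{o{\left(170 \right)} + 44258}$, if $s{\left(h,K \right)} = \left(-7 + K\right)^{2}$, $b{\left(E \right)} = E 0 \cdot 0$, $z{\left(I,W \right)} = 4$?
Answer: $\frac{34907}{44262} \approx 0.78864$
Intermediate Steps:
$o{\left(B \right)} = 4$
$b{\left(E \right)} = 0$ ($b{\left(E \right)} = 0 \cdot 0 = 0$)
$\frac{22138 + s{\left(b{\left(-3 \right)},-106 \right)}}{o{\left(170 \right)} + 44258} = \frac{22138 + \left(-7 - 106\right)^{2}}{4 + 44258} = \frac{22138 + \left(-113\right)^{2}}{44262} = \left(22138 + 12769\right) \frac{1}{44262} = 34907 \cdot \frac{1}{44262} = \frac{34907}{44262}$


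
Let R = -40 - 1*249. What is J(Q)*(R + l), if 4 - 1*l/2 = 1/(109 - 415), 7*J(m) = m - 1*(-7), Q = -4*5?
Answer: 558896/1071 ≈ 521.84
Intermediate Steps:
Q = -20
J(m) = 1 + m/7 (J(m) = (m - 1*(-7))/7 = (m + 7)/7 = (7 + m)/7 = 1 + m/7)
l = 1225/153 (l = 8 - 2/(109 - 415) = 8 - 2/(-306) = 8 - 2*(-1/306) = 8 + 1/153 = 1225/153 ≈ 8.0065)
R = -289 (R = -40 - 249 = -289)
J(Q)*(R + l) = (1 + (1/7)*(-20))*(-289 + 1225/153) = (1 - 20/7)*(-42992/153) = -13/7*(-42992/153) = 558896/1071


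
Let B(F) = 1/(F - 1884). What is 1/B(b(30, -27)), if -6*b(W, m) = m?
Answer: -3759/2 ≈ -1879.5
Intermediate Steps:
b(W, m) = -m/6
B(F) = 1/(-1884 + F)
1/B(b(30, -27)) = 1/(1/(-1884 - ⅙*(-27))) = 1/(1/(-1884 + 9/2)) = 1/(1/(-3759/2)) = 1/(-2/3759) = -3759/2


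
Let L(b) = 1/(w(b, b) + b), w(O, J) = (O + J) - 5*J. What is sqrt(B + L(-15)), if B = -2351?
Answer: I*sqrt(2115870)/30 ≈ 48.487*I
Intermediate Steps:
w(O, J) = O - 4*J (w(O, J) = (J + O) - 5*J = O - 4*J)
L(b) = -1/(2*b) (L(b) = 1/((b - 4*b) + b) = 1/(-3*b + b) = 1/(-2*b) = -1/(2*b))
sqrt(B + L(-15)) = sqrt(-2351 - 1/2/(-15)) = sqrt(-2351 - 1/2*(-1/15)) = sqrt(-2351 + 1/30) = sqrt(-70529/30) = I*sqrt(2115870)/30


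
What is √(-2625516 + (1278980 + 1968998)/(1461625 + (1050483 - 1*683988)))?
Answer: I*√548408013989838065/457030 ≈ 1620.3*I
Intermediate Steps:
√(-2625516 + (1278980 + 1968998)/(1461625 + (1050483 - 1*683988))) = √(-2625516 + 3247978/(1461625 + (1050483 - 683988))) = √(-2625516 + 3247978/(1461625 + 366495)) = √(-2625516 + 3247978/1828120) = √(-2625516 + 3247978*(1/1828120)) = √(-2625516 + 1623989/914060) = √(-2399877530971/914060) = I*√548408013989838065/457030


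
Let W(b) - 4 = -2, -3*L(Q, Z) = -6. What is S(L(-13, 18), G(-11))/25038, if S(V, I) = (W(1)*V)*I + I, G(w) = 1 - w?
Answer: 10/4173 ≈ 0.0023964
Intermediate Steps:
L(Q, Z) = 2 (L(Q, Z) = -⅓*(-6) = 2)
W(b) = 2 (W(b) = 4 - 2 = 2)
S(V, I) = I + 2*I*V (S(V, I) = (2*V)*I + I = 2*I*V + I = I + 2*I*V)
S(L(-13, 18), G(-11))/25038 = ((1 - 1*(-11))*(1 + 2*2))/25038 = ((1 + 11)*(1 + 4))*(1/25038) = (12*5)*(1/25038) = 60*(1/25038) = 10/4173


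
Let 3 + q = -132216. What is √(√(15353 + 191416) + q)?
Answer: √(-132219 + √206769) ≈ 362.99*I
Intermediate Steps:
q = -132219 (q = -3 - 132216 = -132219)
√(√(15353 + 191416) + q) = √(√(15353 + 191416) - 132219) = √(√206769 - 132219) = √(-132219 + √206769)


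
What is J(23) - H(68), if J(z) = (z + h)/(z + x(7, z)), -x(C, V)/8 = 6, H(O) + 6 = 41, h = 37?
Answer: -187/5 ≈ -37.400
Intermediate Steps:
H(O) = 35 (H(O) = -6 + 41 = 35)
x(C, V) = -48 (x(C, V) = -8*6 = -48)
J(z) = (37 + z)/(-48 + z) (J(z) = (z + 37)/(z - 48) = (37 + z)/(-48 + z))
J(23) - H(68) = (37 + 23)/(-48 + 23) - 1*35 = 60/(-25) - 35 = -1/25*60 - 35 = -12/5 - 35 = -187/5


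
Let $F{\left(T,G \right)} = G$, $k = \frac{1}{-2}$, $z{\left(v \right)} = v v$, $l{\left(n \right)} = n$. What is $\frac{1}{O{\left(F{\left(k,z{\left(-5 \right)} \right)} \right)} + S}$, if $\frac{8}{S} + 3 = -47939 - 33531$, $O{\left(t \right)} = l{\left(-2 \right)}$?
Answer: $- \frac{81473}{162954} \approx -0.49998$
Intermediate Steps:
$z{\left(v \right)} = v^{2}$
$k = - \frac{1}{2} \approx -0.5$
$O{\left(t \right)} = -2$
$S = - \frac{8}{81473}$ ($S = \frac{8}{-3 - 81470} = \frac{8}{-81473} = 8 \left(- \frac{1}{81473}\right) = - \frac{8}{81473} \approx -9.8192 \cdot 10^{-5}$)
$\frac{1}{O{\left(F{\left(k,z{\left(-5 \right)} \right)} \right)} + S} = \frac{1}{-2 - \frac{8}{81473}} = \frac{1}{- \frac{162954}{81473}} = - \frac{81473}{162954}$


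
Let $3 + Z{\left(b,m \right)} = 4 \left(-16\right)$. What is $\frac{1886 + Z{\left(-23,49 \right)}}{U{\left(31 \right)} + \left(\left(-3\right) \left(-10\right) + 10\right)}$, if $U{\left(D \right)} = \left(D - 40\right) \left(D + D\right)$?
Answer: $- \frac{1819}{518} \approx -3.5116$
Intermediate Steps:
$Z{\left(b,m \right)} = -67$ ($Z{\left(b,m \right)} = -3 + 4 \left(-16\right) = -3 - 64 = -67$)
$U{\left(D \right)} = 2 D \left(-40 + D\right)$ ($U{\left(D \right)} = \left(-40 + D\right) 2 D = 2 D \left(-40 + D\right)$)
$\frac{1886 + Z{\left(-23,49 \right)}}{U{\left(31 \right)} + \left(\left(-3\right) \left(-10\right) + 10\right)} = \frac{1886 - 67}{2 \cdot 31 \left(-40 + 31\right) + \left(\left(-3\right) \left(-10\right) + 10\right)} = \frac{1819}{2 \cdot 31 \left(-9\right) + \left(30 + 10\right)} = \frac{1819}{-558 + 40} = \frac{1819}{-518} = 1819 \left(- \frac{1}{518}\right) = - \frac{1819}{518}$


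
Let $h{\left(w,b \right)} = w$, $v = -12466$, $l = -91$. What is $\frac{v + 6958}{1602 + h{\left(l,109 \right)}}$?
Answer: $- \frac{5508}{1511} \approx -3.6453$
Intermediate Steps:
$\frac{v + 6958}{1602 + h{\left(l,109 \right)}} = \frac{-12466 + 6958}{1602 - 91} = - \frac{5508}{1511}$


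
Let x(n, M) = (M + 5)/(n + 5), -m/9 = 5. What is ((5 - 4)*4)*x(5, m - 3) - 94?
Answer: -556/5 ≈ -111.20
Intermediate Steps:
m = -45 (m = -9*5 = -45)
x(n, M) = (5 + M)/(5 + n)
((5 - 4)*4)*x(5, m - 3) - 94 = ((5 - 4)*4)*((5 + (-45 - 3))/(5 + 5)) - 94 = (1*4)*((5 - 48)/10) - 94 = 4*((⅒)*(-43)) - 94 = 4*(-43/10) - 94 = -86/5 - 94 = -556/5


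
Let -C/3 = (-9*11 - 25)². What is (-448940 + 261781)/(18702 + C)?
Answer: 26737/3918 ≈ 6.8241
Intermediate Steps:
C = -46128 (C = -3*(-9*11 - 25)² = -3*(-99 - 25)² = -3*(-124)² = -3*15376 = -46128)
(-448940 + 261781)/(18702 + C) = (-448940 + 261781)/(18702 - 46128) = -187159/(-27426) = -187159*(-1/27426) = 26737/3918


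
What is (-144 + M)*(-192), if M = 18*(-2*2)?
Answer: 41472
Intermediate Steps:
M = -72 (M = 18*(-4) = -72)
(-144 + M)*(-192) = (-144 - 72)*(-192) = -216*(-192) = 41472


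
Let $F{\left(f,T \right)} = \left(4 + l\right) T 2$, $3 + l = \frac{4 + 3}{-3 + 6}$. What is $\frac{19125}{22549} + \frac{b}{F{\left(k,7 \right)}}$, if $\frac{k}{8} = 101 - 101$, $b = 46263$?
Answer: $\frac{447461523}{450980} \approx 992.2$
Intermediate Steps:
$l = - \frac{2}{3}$ ($l = -3 + \frac{4 + 3}{-3 + 6} = -3 + \frac{7}{3} = - \frac{2}{3} \approx -0.66667$)
$k = 0$ ($k = 8 \left(101 - 101\right) = 8 \cdot 0 = 0$)
$F{\left(f,T \right)} = \frac{20 T}{3}$ ($F{\left(f,T \right)} = \left(4 - \frac{2}{3}\right) T 2 = \frac{10 \cdot 2 T}{3} = \frac{20 T}{3}$)
$\frac{19125}{22549} + \frac{b}{F{\left(k,7 \right)}} = \frac{19125}{22549} + \frac{46263}{\frac{20}{3} \cdot 7} = 19125 \cdot \frac{1}{22549} + \frac{46263}{\frac{140}{3}} = \frac{19125}{22549} + 46263 \cdot \frac{3}{140} = \frac{19125}{22549} + \frac{19827}{20} = \frac{447461523}{450980}$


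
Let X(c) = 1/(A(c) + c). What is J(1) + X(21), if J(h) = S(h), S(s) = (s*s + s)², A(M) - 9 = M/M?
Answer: 125/31 ≈ 4.0323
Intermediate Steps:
A(M) = 10 (A(M) = 9 + M/M = 9 + 1 = 10)
S(s) = (s + s²)² (S(s) = (s² + s)² = (s + s²)²)
J(h) = h²*(1 + h)²
X(c) = 1/(10 + c)
J(1) + X(21) = 1²*(1 + 1)² + 1/(10 + 21) = 1*2² + 1/31 = 1*4 + 1/31 = 4 + 1/31 = 125/31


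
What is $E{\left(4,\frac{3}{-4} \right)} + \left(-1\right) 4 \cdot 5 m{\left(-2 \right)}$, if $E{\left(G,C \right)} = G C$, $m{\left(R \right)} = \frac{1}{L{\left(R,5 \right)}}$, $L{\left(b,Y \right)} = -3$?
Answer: $\frac{11}{3} \approx 3.6667$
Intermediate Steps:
$m{\left(R \right)} = - \frac{1}{3}$ ($m{\left(R \right)} = \frac{1}{-3} = - \frac{1}{3}$)
$E{\left(G,C \right)} = C G$
$E{\left(4,\frac{3}{-4} \right)} + \left(-1\right) 4 \cdot 5 m{\left(-2 \right)} = \frac{3}{-4} \cdot 4 + \left(-1\right) 4 \cdot 5 \left(- \frac{1}{3}\right) = 3 \left(- \frac{1}{4}\right) 4 + \left(-4\right) 5 \left(- \frac{1}{3}\right) = \left(- \frac{3}{4}\right) 4 - - \frac{20}{3} = -3 + \frac{20}{3} = \frac{11}{3}$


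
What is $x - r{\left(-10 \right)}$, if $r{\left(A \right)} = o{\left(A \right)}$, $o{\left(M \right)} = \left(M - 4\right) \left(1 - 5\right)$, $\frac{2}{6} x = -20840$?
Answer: $-62576$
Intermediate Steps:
$x = -62520$ ($x = 3 \left(-20840\right) = -62520$)
$o{\left(M \right)} = 16 - 4 M$ ($o{\left(M \right)} = \left(-4 + M\right) \left(-4\right) = 16 - 4 M$)
$r{\left(A \right)} = 16 - 4 A$
$x - r{\left(-10 \right)} = -62520 - \left(16 - -40\right) = -62520 - \left(16 + 40\right) = -62520 - 56 = -62576$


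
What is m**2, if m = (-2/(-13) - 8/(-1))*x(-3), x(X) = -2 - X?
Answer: 11236/169 ≈ 66.485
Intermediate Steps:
m = 106/13 (m = (-2/(-13) - 8/(-1))*(-2 - 1*(-3)) = (-2*(-1/13) - 8*(-1))*(-2 + 3) = (2/13 + 8)*1 = (106/13)*1 = 106/13 ≈ 8.1538)
m**2 = (106/13)**2 = 11236/169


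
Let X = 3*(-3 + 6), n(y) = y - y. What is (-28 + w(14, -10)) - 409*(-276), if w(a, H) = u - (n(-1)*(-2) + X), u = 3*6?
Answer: 112865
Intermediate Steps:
n(y) = 0
X = 9 (X = 3*3 = 9)
u = 18
w(a, H) = 9 (w(a, H) = 18 - (0*(-2) + 9) = 18 - (0 + 9) = 18 - 1*9 = 18 - 9 = 9)
(-28 + w(14, -10)) - 409*(-276) = (-28 + 9) - 409*(-276) = -19 + 112884 = 112865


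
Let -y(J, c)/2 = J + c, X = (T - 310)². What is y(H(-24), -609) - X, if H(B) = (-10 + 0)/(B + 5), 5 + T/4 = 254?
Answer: -8918202/19 ≈ -4.6938e+5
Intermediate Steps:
T = 996 (T = -20 + 4*254 = -20 + 1016 = 996)
H(B) = -10/(5 + B)
X = 470596 (X = (996 - 310)² = 686² = 470596)
y(J, c) = -2*J - 2*c (y(J, c) = -2*(J + c) = -2*J - 2*c)
y(H(-24), -609) - X = (-(-20)/(5 - 24) - 2*(-609)) - 1*470596 = (-(-20)/(-19) + 1218) - 470596 = (-(-20)*(-1)/19 + 1218) - 470596 = (-2*10/19 + 1218) - 470596 = (-20/19 + 1218) - 470596 = 23122/19 - 470596 = -8918202/19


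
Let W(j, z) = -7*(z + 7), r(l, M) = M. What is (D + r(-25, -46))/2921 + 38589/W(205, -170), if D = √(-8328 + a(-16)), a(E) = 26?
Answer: 4898521/144907 + I*√8302/2921 ≈ 33.805 + 0.031193*I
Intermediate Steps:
W(j, z) = -49 - 7*z (W(j, z) = -7*(7 + z) = -49 - 7*z)
D = I*√8302 (D = √(-8328 + 26) = √(-8302) = I*√8302 ≈ 91.115*I)
(D + r(-25, -46))/2921 + 38589/W(205, -170) = (I*√8302 - 46)/2921 + 38589/(-49 - 7*(-170)) = (-46 + I*√8302)*(1/2921) + 38589/(-49 + 1190) = (-2/127 + I*√8302/2921) + 38589/1141 = 4898521/144907 + I*√8302/2921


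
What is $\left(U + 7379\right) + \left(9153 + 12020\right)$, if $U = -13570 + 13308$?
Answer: $28290$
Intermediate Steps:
$U = -262$
$\left(U + 7379\right) + \left(9153 + 12020\right) = \left(-262 + 7379\right) + \left(9153 + 12020\right) = 7117 + 21173 = 28290$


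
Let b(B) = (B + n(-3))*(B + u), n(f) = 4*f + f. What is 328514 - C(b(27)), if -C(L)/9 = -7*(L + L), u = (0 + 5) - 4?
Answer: 286178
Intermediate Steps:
u = 1 (u = 5 - 4 = 1)
n(f) = 5*f
b(B) = (1 + B)*(-15 + B) (b(B) = (B + 5*(-3))*(B + 1) = (B - 15)*(1 + B) = (-15 + B)*(1 + B) = (1 + B)*(-15 + B))
C(L) = 126*L (C(L) = -(-63)*(L + L) = -(-63)*2*L = -(-126)*L = 126*L)
328514 - C(b(27)) = 328514 - 126*(-15 + 27**2 - 14*27) = 328514 - 126*(-15 + 729 - 378) = 328514 - 126*336 = 328514 - 1*42336 = 328514 - 42336 = 286178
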